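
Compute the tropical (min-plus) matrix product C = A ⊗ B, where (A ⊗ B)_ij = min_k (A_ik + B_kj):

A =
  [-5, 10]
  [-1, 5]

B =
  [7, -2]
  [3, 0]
A ⊗ B =
  [2, -7]
  [6, -3]

Apply the min-plus product entry-by-entry:
  C[0][0] = min over k of (A[0][0] + B[0][0] = -5 + 7 = 2, A[0][1] + B[1][0] = 10 + 3 = 13) = 2 (attained at k = 0)
  C[0][1] = min over k of (A[0][0] + B[0][1] = -5 + -2 = -7, A[0][1] + B[1][1] = 10 + 0 = 10) = -7 (attained at k = 0)
  C[1][0] = min over k of (A[1][0] + B[0][0] = -1 + 7 = 6, A[1][1] + B[1][0] = 5 + 3 = 8) = 6 (attained at k = 0)
  C[1][1] = min over k of (A[1][0] + B[0][1] = -1 + -2 = -3, A[1][1] + B[1][1] = 5 + 0 = 5) = -3 (attained at k = 0)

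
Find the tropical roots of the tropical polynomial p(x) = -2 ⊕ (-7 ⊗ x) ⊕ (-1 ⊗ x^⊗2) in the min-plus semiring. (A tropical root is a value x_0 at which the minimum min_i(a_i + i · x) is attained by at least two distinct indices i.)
Roots: {-6, 5}

Each tropical root is a break point of the lower envelope of the lines y = a_i + i · x (there are 3 lines, with slopes 0, 1, ..., 2). Only the lines that attain the minimum somewhere contribute to roots; other lines are dominated. Here the surviving (envelope) indices are i = 2, i = 1, i = 0.
Intersections between consecutive envelope lines give the roots: for adjacent envelope indices i < j the intersection is x = (a_i − a_j) / (j − i). Reading off the sorted break points: {-6, 5}.
Verification: at each break x_0, at least two indices attain the minimum of min_i(a_i + i · x_0).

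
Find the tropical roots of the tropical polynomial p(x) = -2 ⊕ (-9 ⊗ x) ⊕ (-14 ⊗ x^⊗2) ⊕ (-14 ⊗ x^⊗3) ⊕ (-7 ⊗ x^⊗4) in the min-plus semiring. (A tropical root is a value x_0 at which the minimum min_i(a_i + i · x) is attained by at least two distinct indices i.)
Roots: {-7, 0, 5, 7}

Each tropical root is a break point of the lower envelope of the lines y = a_i + i · x (there are 5 lines, with slopes 0, 1, ..., 4). Only the lines that attain the minimum somewhere contribute to roots; other lines are dominated. Here the surviving (envelope) indices are i = 4, i = 3, i = 2, i = 1, i = 0.
Intersections between consecutive envelope lines give the roots: for adjacent envelope indices i < j the intersection is x = (a_i − a_j) / (j − i). Reading off the sorted break points: {-7, 0, 5, 7}.
Verification: at each break x_0, at least two indices attain the minimum of min_i(a_i + i · x_0).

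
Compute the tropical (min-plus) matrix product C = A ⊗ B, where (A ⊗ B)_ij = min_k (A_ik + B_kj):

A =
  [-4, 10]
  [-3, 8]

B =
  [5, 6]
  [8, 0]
A ⊗ B =
  [1, 2]
  [2, 3]

Apply the min-plus product entry-by-entry:
  C[0][0] = min over k of (A[0][0] + B[0][0] = -4 + 5 = 1, A[0][1] + B[1][0] = 10 + 8 = 18) = 1 (attained at k = 0)
  C[0][1] = min over k of (A[0][0] + B[0][1] = -4 + 6 = 2, A[0][1] + B[1][1] = 10 + 0 = 10) = 2 (attained at k = 0)
  C[1][0] = min over k of (A[1][0] + B[0][0] = -3 + 5 = 2, A[1][1] + B[1][0] = 8 + 8 = 16) = 2 (attained at k = 0)
  C[1][1] = min over k of (A[1][0] + B[0][1] = -3 + 6 = 3, A[1][1] + B[1][1] = 8 + 0 = 8) = 3 (attained at k = 0)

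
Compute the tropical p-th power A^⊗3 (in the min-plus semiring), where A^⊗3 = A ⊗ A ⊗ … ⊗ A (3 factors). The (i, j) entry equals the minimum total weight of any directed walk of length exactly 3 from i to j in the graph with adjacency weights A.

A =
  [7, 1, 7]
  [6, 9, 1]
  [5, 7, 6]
A^⊗3 =
  [7, 8, 8]
  [12, 7, 8]
  [12, 12, 7]

Each entry (A^⊗3)_ij equals the minimum over all length-3 walks i = v_0 → v_1 → … → v_3 = j of Σ_t A[v_t][v_{t+1}]. For example, for (i, j) = (0, 2) we minimise over 9 possible intermediate vertex sequences; the minimum is 8, attained along the walk 0 → 1 → 2 → 2.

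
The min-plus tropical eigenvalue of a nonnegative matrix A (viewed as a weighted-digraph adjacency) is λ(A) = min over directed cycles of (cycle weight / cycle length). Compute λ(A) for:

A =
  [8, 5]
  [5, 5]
λ(A) = 5

Enumerate directed cycles and compute their means (weight / length). Sample:
  cycle 0 → 0: weight = 8, length = 1, mean = 8/1 ≈ 8.000
  cycle 1 → 1: weight = 5, length = 1, mean = 5/1 ≈ 5.000
  cycle 0 → 1 → 0: weight = 10, length = 2, mean = 10/2 ≈ 5.000
  cycle 1 → 0 → 1: weight = 10, length = 2, mean = 10/2 ≈ 5.000
Minimum mean = 5.000, attained e.g. along the cycle 1 → 1 with weight 5 and length 1. So λ(A) = 5/1 = 5.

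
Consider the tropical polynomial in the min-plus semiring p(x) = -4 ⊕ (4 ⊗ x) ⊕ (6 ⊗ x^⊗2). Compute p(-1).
p(-1) = -4

A tropical monomial a ⊗ x^⊗i evaluates to a + i · x. Evaluating each term at x = -1:
  Term 0 contributes -4 + 0 · -1 = -4
  Term 1 contributes 4 + 1 · -1 = 3
  Term 2 contributes 6 + 2 · -1 = 4
p(-1) = ⊕ of these = min[-4, 3, 4] = -4.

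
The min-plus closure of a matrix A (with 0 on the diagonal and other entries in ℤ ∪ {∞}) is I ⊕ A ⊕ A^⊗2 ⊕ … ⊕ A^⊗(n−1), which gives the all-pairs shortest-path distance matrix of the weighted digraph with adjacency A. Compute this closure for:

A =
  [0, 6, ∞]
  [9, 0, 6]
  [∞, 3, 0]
Closure =
  [0, 6, 12]
  [9, 0, 6]
  [12, 3, 0]

This is the Floyd-Warshall all-pairs shortest-path computation. For each intermediate vertex k = 0, 1, …, 2, update dist[i][j] ← min(dist[i][j], dist[i][k] + dist[k][j]). The final matrix gives, for each (i, j), the minimum total weight of any directed path from i to j (possibly empty when i = j).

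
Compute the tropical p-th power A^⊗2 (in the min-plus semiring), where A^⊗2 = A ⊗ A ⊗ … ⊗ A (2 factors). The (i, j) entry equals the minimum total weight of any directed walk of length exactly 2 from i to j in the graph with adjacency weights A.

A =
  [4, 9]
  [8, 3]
A^⊗2 =
  [8, 12]
  [11, 6]

Each entry (A^⊗2)_ij equals the minimum over all length-2 walks i = v_0 → v_1 → … → v_2 = j of Σ_t A[v_t][v_{t+1}]. For example, for (i, j) = (0, 1) we minimise over 2 possible intermediate vertex sequences; the minimum is 12, attained along the walk 0 → 1 → 1.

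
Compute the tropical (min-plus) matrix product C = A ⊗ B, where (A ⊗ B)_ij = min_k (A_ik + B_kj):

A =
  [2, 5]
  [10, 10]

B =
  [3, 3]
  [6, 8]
A ⊗ B =
  [5, 5]
  [13, 13]

Apply the min-plus product entry-by-entry:
  C[0][0] = min over k of (A[0][0] + B[0][0] = 2 + 3 = 5, A[0][1] + B[1][0] = 5 + 6 = 11) = 5 (attained at k = 0)
  C[0][1] = min over k of (A[0][0] + B[0][1] = 2 + 3 = 5, A[0][1] + B[1][1] = 5 + 8 = 13) = 5 (attained at k = 0)
  C[1][0] = min over k of (A[1][0] + B[0][0] = 10 + 3 = 13, A[1][1] + B[1][0] = 10 + 6 = 16) = 13 (attained at k = 0)
  C[1][1] = min over k of (A[1][0] + B[0][1] = 10 + 3 = 13, A[1][1] + B[1][1] = 10 + 8 = 18) = 13 (attained at k = 0)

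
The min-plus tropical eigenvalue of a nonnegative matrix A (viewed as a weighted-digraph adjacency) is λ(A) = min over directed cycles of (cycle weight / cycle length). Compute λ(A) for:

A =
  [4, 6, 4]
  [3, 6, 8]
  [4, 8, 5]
λ(A) = 4

Enumerate directed cycles and compute their means (weight / length). Sample:
  cycle 0 → 0: weight = 4, length = 1, mean = 4/1 ≈ 4.000
  cycle 1 → 1: weight = 6, length = 1, mean = 6/1 ≈ 6.000
  cycle 2 → 2: weight = 5, length = 1, mean = 5/1 ≈ 5.000
  cycle 0 → 1 → 0: weight = 9, length = 2, mean = 9/2 ≈ 4.500
  cycle 0 → 2 → 0: weight = 8, length = 2, mean = 8/2 ≈ 4.000
  cycle 1 → 0 → 1: weight = 9, length = 2, mean = 9/2 ≈ 4.500
Minimum mean = 4.000, attained e.g. along the cycle 0 → 0 with weight 4 and length 1. So λ(A) = 4/1 = 4.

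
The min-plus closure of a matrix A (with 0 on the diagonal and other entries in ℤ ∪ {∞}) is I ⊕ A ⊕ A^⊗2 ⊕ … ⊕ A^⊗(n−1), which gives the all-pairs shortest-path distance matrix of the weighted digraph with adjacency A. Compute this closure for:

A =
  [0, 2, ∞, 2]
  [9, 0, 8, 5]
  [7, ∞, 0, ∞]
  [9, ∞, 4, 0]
Closure =
  [0, 2, 6, 2]
  [9, 0, 8, 5]
  [7, 9, 0, 9]
  [9, 11, 4, 0]

This is the Floyd-Warshall all-pairs shortest-path computation. For each intermediate vertex k = 0, 1, …, 3, update dist[i][j] ← min(dist[i][j], dist[i][k] + dist[k][j]). The final matrix gives, for each (i, j), the minimum total weight of any directed path from i to j (possibly empty when i = j).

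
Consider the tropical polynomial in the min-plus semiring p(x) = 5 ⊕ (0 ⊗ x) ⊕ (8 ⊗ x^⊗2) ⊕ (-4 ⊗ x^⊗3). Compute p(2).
p(2) = 2

A tropical monomial a ⊗ x^⊗i evaluates to a + i · x. Evaluating each term at x = 2:
  Term 0 contributes 5 + 0 · 2 = 5
  Term 1 contributes 0 + 1 · 2 = 2
  Term 2 contributes 8 + 2 · 2 = 12
  Term 3 contributes -4 + 3 · 2 = 2
p(2) = ⊕ of these = min[5, 2, 12, 2] = 2.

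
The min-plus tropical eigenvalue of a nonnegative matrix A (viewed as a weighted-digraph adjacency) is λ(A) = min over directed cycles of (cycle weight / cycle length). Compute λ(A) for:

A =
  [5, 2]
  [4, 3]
λ(A) = 3

Enumerate directed cycles and compute their means (weight / length). Sample:
  cycle 0 → 0: weight = 5, length = 1, mean = 5/1 ≈ 5.000
  cycle 1 → 1: weight = 3, length = 1, mean = 3/1 ≈ 3.000
  cycle 0 → 1 → 0: weight = 6, length = 2, mean = 6/2 ≈ 3.000
  cycle 1 → 0 → 1: weight = 6, length = 2, mean = 6/2 ≈ 3.000
Minimum mean = 3.000, attained e.g. along the cycle 1 → 1 with weight 3 and length 1. So λ(A) = 3/1 = 3.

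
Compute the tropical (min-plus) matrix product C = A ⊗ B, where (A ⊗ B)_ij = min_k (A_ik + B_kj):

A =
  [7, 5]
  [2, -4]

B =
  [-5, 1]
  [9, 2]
A ⊗ B =
  [2, 7]
  [-3, -2]

Apply the min-plus product entry-by-entry:
  C[0][0] = min over k of (A[0][0] + B[0][0] = 7 + -5 = 2, A[0][1] + B[1][0] = 5 + 9 = 14) = 2 (attained at k = 0)
  C[0][1] = min over k of (A[0][0] + B[0][1] = 7 + 1 = 8, A[0][1] + B[1][1] = 5 + 2 = 7) = 7 (attained at k = 1)
  C[1][0] = min over k of (A[1][0] + B[0][0] = 2 + -5 = -3, A[1][1] + B[1][0] = -4 + 9 = 5) = -3 (attained at k = 0)
  C[1][1] = min over k of (A[1][0] + B[0][1] = 2 + 1 = 3, A[1][1] + B[1][1] = -4 + 2 = -2) = -2 (attained at k = 1)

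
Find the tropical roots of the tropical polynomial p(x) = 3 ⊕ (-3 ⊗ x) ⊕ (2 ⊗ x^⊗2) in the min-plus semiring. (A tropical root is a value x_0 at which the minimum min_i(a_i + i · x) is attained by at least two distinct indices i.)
Roots: {-5, 6}

Each tropical root is a break point of the lower envelope of the lines y = a_i + i · x (there are 3 lines, with slopes 0, 1, ..., 2). Only the lines that attain the minimum somewhere contribute to roots; other lines are dominated. Here the surviving (envelope) indices are i = 2, i = 1, i = 0.
Intersections between consecutive envelope lines give the roots: for adjacent envelope indices i < j the intersection is x = (a_i − a_j) / (j − i). Reading off the sorted break points: {-5, 6}.
Verification: at each break x_0, at least two indices attain the minimum of min_i(a_i + i · x_0).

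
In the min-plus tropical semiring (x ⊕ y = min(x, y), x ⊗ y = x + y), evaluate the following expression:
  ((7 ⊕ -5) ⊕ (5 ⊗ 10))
((7 ⊕ -5) ⊕ (5 ⊗ 10)) = -5

Expand innermost to outermost. Recall ⊕ takes the minimum of its arguments and ⊗ takes their sum. Working out the expression ((7 ⊕ -5) ⊕ (5 ⊗ 10)) gives -5.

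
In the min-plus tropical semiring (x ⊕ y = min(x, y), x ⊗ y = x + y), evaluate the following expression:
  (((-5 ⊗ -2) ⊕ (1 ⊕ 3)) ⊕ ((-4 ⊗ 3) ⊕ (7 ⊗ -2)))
(((-5 ⊗ -2) ⊕ (1 ⊕ 3)) ⊕ ((-4 ⊗ 3) ⊕ (7 ⊗ -2))) = -7

Expand innermost to outermost. Recall ⊕ takes the minimum of its arguments and ⊗ takes their sum. Working out the expression (((-5 ⊗ -2) ⊕ (1 ⊕ 3)) ⊕ ((-4 ⊗ 3) ⊕ (7 ⊗ -2))) gives -7.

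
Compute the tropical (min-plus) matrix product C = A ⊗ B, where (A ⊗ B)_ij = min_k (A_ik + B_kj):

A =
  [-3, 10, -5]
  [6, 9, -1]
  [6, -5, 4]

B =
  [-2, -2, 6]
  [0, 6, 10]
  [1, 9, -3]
A ⊗ B =
  [-5, -5, -8]
  [0, 4, -4]
  [-5, 1, 1]

Apply the min-plus product entry-by-entry:
  C[0][0] = min over k of (A[0][0] + B[0][0] = -3 + -2 = -5, A[0][1] + B[1][0] = 10 + 0 = 10, A[0][2] + B[2][0] = -5 + 1 = -4) = -5 (attained at k = 0)
  C[0][1] = min over k of (A[0][0] + B[0][1] = -3 + -2 = -5, A[0][1] + B[1][1] = 10 + 6 = 16, A[0][2] + B[2][1] = -5 + 9 = 4) = -5 (attained at k = 0)
  C[0][2] = min over k of (A[0][0] + B[0][2] = -3 + 6 = 3, A[0][1] + B[1][2] = 10 + 10 = 20, A[0][2] + B[2][2] = -5 + -3 = -8) = -8 (attained at k = 2)
  C[1][0] = min over k of (A[1][0] + B[0][0] = 6 + -2 = 4, A[1][1] + B[1][0] = 9 + 0 = 9, A[1][2] + B[2][0] = -1 + 1 = 0) = 0 (attained at k = 2)
  C[1][1] = min over k of (A[1][0] + B[0][1] = 6 + -2 = 4, A[1][1] + B[1][1] = 9 + 6 = 15, A[1][2] + B[2][1] = -1 + 9 = 8) = 4 (attained at k = 0)
  C[1][2] = min over k of (A[1][0] + B[0][2] = 6 + 6 = 12, A[1][1] + B[1][2] = 9 + 10 = 19, A[1][2] + B[2][2] = -1 + -3 = -4) = -4 (attained at k = 2)
  C[2][0] = min over k of (A[2][0] + B[0][0] = 6 + -2 = 4, A[2][1] + B[1][0] = -5 + 0 = -5, A[2][2] + B[2][0] = 4 + 1 = 5) = -5 (attained at k = 1)
  C[2][1] = min over k of (A[2][0] + B[0][1] = 6 + -2 = 4, A[2][1] + B[1][1] = -5 + 6 = 1, A[2][2] + B[2][1] = 4 + 9 = 13) = 1 (attained at k = 1)
  C[2][2] = min over k of (A[2][0] + B[0][2] = 6 + 6 = 12, A[2][1] + B[1][2] = -5 + 10 = 5, A[2][2] + B[2][2] = 4 + -3 = 1) = 1 (attained at k = 2)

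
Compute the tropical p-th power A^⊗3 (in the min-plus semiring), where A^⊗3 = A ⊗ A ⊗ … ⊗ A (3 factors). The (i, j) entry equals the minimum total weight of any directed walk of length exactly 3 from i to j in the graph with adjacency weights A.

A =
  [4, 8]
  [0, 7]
A^⊗3 =
  [12, 16]
  [8, 12]

Each entry (A^⊗3)_ij equals the minimum over all length-3 walks i = v_0 → v_1 → … → v_3 = j of Σ_t A[v_t][v_{t+1}]. For example, for (i, j) = (0, 1) we minimise over 4 possible intermediate vertex sequences; the minimum is 16, attained along the walk 0 → 0 → 0 → 1.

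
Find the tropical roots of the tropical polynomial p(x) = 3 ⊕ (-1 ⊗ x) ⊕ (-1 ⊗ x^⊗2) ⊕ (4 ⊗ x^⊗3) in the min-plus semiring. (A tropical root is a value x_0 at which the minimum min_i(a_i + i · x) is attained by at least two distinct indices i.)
Roots: {-5, 0, 4}

Each tropical root is a break point of the lower envelope of the lines y = a_i + i · x (there are 4 lines, with slopes 0, 1, ..., 3). Only the lines that attain the minimum somewhere contribute to roots; other lines are dominated. Here the surviving (envelope) indices are i = 3, i = 2, i = 1, i = 0.
Intersections between consecutive envelope lines give the roots: for adjacent envelope indices i < j the intersection is x = (a_i − a_j) / (j − i). Reading off the sorted break points: {-5, 0, 4}.
Verification: at each break x_0, at least two indices attain the minimum of min_i(a_i + i · x_0).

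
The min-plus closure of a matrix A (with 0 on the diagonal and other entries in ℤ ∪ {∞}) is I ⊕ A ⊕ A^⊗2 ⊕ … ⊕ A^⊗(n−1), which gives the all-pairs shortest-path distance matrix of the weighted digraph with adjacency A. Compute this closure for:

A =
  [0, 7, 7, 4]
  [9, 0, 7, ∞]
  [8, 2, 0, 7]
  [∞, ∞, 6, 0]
Closure =
  [0, 7, 7, 4]
  [9, 0, 7, 13]
  [8, 2, 0, 7]
  [14, 8, 6, 0]

This is the Floyd-Warshall all-pairs shortest-path computation. For each intermediate vertex k = 0, 1, …, 3, update dist[i][j] ← min(dist[i][j], dist[i][k] + dist[k][j]). The final matrix gives, for each (i, j), the minimum total weight of any directed path from i to j (possibly empty when i = j).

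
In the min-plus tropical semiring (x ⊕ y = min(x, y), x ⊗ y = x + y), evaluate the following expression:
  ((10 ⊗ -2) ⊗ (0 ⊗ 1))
((10 ⊗ -2) ⊗ (0 ⊗ 1)) = 9

Expand innermost to outermost. Recall ⊕ takes the minimum of its arguments and ⊗ takes their sum. Working out the expression ((10 ⊗ -2) ⊗ (0 ⊗ 1)) gives 9.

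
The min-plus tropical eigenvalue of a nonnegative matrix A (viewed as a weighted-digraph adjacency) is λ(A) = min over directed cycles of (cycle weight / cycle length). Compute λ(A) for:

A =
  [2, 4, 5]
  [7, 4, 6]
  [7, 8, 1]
λ(A) = 1

Enumerate directed cycles and compute their means (weight / length). Sample:
  cycle 0 → 0: weight = 2, length = 1, mean = 2/1 ≈ 2.000
  cycle 1 → 1: weight = 4, length = 1, mean = 4/1 ≈ 4.000
  cycle 2 → 2: weight = 1, length = 1, mean = 1/1 ≈ 1.000
  cycle 0 → 1 → 0: weight = 11, length = 2, mean = 11/2 ≈ 5.500
  cycle 0 → 2 → 0: weight = 12, length = 2, mean = 12/2 ≈ 6.000
  cycle 1 → 0 → 1: weight = 11, length = 2, mean = 11/2 ≈ 5.500
Minimum mean = 1.000, attained e.g. along the cycle 2 → 2 with weight 1 and length 1. So λ(A) = 1/1 = 1.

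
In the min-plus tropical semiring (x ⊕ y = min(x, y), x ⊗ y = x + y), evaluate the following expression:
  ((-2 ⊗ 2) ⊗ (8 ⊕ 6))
((-2 ⊗ 2) ⊗ (8 ⊕ 6)) = 6

Expand innermost to outermost. Recall ⊕ takes the minimum of its arguments and ⊗ takes their sum. Working out the expression ((-2 ⊗ 2) ⊗ (8 ⊕ 6)) gives 6.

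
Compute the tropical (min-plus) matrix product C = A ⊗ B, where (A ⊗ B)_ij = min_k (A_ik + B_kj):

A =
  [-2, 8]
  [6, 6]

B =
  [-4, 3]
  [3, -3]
A ⊗ B =
  [-6, 1]
  [2, 3]

Apply the min-plus product entry-by-entry:
  C[0][0] = min over k of (A[0][0] + B[0][0] = -2 + -4 = -6, A[0][1] + B[1][0] = 8 + 3 = 11) = -6 (attained at k = 0)
  C[0][1] = min over k of (A[0][0] + B[0][1] = -2 + 3 = 1, A[0][1] + B[1][1] = 8 + -3 = 5) = 1 (attained at k = 0)
  C[1][0] = min over k of (A[1][0] + B[0][0] = 6 + -4 = 2, A[1][1] + B[1][0] = 6 + 3 = 9) = 2 (attained at k = 0)
  C[1][1] = min over k of (A[1][0] + B[0][1] = 6 + 3 = 9, A[1][1] + B[1][1] = 6 + -3 = 3) = 3 (attained at k = 1)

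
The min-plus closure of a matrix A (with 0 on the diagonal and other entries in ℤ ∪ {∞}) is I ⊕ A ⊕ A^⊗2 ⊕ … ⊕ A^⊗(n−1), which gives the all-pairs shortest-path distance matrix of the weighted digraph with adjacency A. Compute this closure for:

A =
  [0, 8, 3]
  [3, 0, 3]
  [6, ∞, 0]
Closure =
  [0, 8, 3]
  [3, 0, 3]
  [6, 14, 0]

This is the Floyd-Warshall all-pairs shortest-path computation. For each intermediate vertex k = 0, 1, …, 2, update dist[i][j] ← min(dist[i][j], dist[i][k] + dist[k][j]). The final matrix gives, for each (i, j), the minimum total weight of any directed path from i to j (possibly empty when i = j).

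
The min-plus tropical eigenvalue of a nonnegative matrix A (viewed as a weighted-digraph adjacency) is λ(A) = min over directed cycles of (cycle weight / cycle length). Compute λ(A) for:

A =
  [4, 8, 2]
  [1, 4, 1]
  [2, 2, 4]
λ(A) = 3/2

Enumerate directed cycles and compute their means (weight / length). Sample:
  cycle 0 → 0: weight = 4, length = 1, mean = 4/1 ≈ 4.000
  cycle 1 → 1: weight = 4, length = 1, mean = 4/1 ≈ 4.000
  cycle 2 → 2: weight = 4, length = 1, mean = 4/1 ≈ 4.000
  cycle 0 → 1 → 0: weight = 9, length = 2, mean = 9/2 ≈ 4.500
  cycle 0 → 2 → 0: weight = 4, length = 2, mean = 4/2 ≈ 2.000
  cycle 1 → 0 → 1: weight = 9, length = 2, mean = 9/2 ≈ 4.500
Minimum mean = 1.500, attained e.g. along the cycle 1 → 2 → 1 with weight 3 and length 2. So λ(A) = 3/2 = 3/2.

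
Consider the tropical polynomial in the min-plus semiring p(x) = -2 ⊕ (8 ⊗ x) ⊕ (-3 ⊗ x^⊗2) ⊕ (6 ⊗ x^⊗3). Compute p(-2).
p(-2) = -7

A tropical monomial a ⊗ x^⊗i evaluates to a + i · x. Evaluating each term at x = -2:
  Term 0 contributes -2 + 0 · -2 = -2
  Term 1 contributes 8 + 1 · -2 = 6
  Term 2 contributes -3 + 2 · -2 = -7
  Term 3 contributes 6 + 3 · -2 = 0
p(-2) = ⊕ of these = min[-2, 6, -7, 0] = -7.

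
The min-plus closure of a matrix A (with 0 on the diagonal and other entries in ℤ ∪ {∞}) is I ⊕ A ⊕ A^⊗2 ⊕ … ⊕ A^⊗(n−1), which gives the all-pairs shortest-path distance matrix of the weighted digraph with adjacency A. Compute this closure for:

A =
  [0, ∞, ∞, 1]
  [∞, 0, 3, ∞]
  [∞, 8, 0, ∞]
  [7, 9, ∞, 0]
Closure =
  [0, 10, 13, 1]
  [∞, 0, 3, ∞]
  [∞, 8, 0, ∞]
  [7, 9, 12, 0]

This is the Floyd-Warshall all-pairs shortest-path computation. For each intermediate vertex k = 0, 1, …, 3, update dist[i][j] ← min(dist[i][j], dist[i][k] + dist[k][j]). The final matrix gives, for each (i, j), the minimum total weight of any directed path from i to j (possibly empty when i = j).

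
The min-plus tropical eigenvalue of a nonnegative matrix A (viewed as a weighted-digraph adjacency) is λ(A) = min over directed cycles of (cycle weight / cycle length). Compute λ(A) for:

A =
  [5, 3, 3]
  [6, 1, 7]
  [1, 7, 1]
λ(A) = 1

Enumerate directed cycles and compute their means (weight / length). Sample:
  cycle 0 → 0: weight = 5, length = 1, mean = 5/1 ≈ 5.000
  cycle 1 → 1: weight = 1, length = 1, mean = 1/1 ≈ 1.000
  cycle 2 → 2: weight = 1, length = 1, mean = 1/1 ≈ 1.000
  cycle 0 → 1 → 0: weight = 9, length = 2, mean = 9/2 ≈ 4.500
  cycle 0 → 2 → 0: weight = 4, length = 2, mean = 4/2 ≈ 2.000
  cycle 1 → 0 → 1: weight = 9, length = 2, mean = 9/2 ≈ 4.500
Minimum mean = 1.000, attained e.g. along the cycle 1 → 1 with weight 1 and length 1. So λ(A) = 1/1 = 1.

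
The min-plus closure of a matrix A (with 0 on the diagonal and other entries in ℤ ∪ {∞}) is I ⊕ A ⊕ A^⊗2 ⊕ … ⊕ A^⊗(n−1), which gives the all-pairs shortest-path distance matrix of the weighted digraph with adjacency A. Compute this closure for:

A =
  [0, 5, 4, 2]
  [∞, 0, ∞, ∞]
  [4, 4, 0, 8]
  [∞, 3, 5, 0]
Closure =
  [0, 5, 4, 2]
  [∞, 0, ∞, ∞]
  [4, 4, 0, 6]
  [9, 3, 5, 0]

This is the Floyd-Warshall all-pairs shortest-path computation. For each intermediate vertex k = 0, 1, …, 3, update dist[i][j] ← min(dist[i][j], dist[i][k] + dist[k][j]). The final matrix gives, for each (i, j), the minimum total weight of any directed path from i to j (possibly empty when i = j).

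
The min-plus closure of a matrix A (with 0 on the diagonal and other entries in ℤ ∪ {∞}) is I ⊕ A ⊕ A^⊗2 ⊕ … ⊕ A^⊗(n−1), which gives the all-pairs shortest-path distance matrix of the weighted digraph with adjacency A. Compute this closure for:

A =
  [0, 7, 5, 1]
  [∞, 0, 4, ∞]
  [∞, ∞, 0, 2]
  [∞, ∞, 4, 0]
Closure =
  [0, 7, 5, 1]
  [∞, 0, 4, 6]
  [∞, ∞, 0, 2]
  [∞, ∞, 4, 0]

This is the Floyd-Warshall all-pairs shortest-path computation. For each intermediate vertex k = 0, 1, …, 3, update dist[i][j] ← min(dist[i][j], dist[i][k] + dist[k][j]). The final matrix gives, for each (i, j), the minimum total weight of any directed path from i to j (possibly empty when i = j).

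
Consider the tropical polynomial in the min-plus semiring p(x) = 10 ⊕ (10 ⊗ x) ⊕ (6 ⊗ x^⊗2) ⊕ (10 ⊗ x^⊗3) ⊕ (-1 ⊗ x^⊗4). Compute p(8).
p(8) = 10

A tropical monomial a ⊗ x^⊗i evaluates to a + i · x. Evaluating each term at x = 8:
  Term 0 contributes 10 + 0 · 8 = 10
  Term 1 contributes 10 + 1 · 8 = 18
  Term 2 contributes 6 + 2 · 8 = 22
  Term 3 contributes 10 + 3 · 8 = 34
  Term 4 contributes -1 + 4 · 8 = 31
p(8) = ⊕ of these = min[10, 18, 22, 34, 31] = 10.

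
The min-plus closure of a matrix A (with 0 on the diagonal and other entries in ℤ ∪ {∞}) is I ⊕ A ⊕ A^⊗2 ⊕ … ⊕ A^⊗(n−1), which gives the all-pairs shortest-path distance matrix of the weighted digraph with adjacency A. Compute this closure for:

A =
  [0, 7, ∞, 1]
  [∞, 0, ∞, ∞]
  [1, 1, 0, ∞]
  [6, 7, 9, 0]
Closure =
  [0, 7, 10, 1]
  [∞, 0, ∞, ∞]
  [1, 1, 0, 2]
  [6, 7, 9, 0]

This is the Floyd-Warshall all-pairs shortest-path computation. For each intermediate vertex k = 0, 1, …, 3, update dist[i][j] ← min(dist[i][j], dist[i][k] + dist[k][j]). The final matrix gives, for each (i, j), the minimum total weight of any directed path from i to j (possibly empty when i = j).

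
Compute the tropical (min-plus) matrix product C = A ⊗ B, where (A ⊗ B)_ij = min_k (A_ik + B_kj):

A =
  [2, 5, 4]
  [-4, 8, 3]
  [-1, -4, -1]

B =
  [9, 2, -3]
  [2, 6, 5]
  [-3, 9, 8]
A ⊗ B =
  [1, 4, -1]
  [0, -2, -7]
  [-4, 1, -4]

Apply the min-plus product entry-by-entry:
  C[0][0] = min over k of (A[0][0] + B[0][0] = 2 + 9 = 11, A[0][1] + B[1][0] = 5 + 2 = 7, A[0][2] + B[2][0] = 4 + -3 = 1) = 1 (attained at k = 2)
  C[0][1] = min over k of (A[0][0] + B[0][1] = 2 + 2 = 4, A[0][1] + B[1][1] = 5 + 6 = 11, A[0][2] + B[2][1] = 4 + 9 = 13) = 4 (attained at k = 0)
  C[0][2] = min over k of (A[0][0] + B[0][2] = 2 + -3 = -1, A[0][1] + B[1][2] = 5 + 5 = 10, A[0][2] + B[2][2] = 4 + 8 = 12) = -1 (attained at k = 0)
  C[1][0] = min over k of (A[1][0] + B[0][0] = -4 + 9 = 5, A[1][1] + B[1][0] = 8 + 2 = 10, A[1][2] + B[2][0] = 3 + -3 = 0) = 0 (attained at k = 2)
  C[1][1] = min over k of (A[1][0] + B[0][1] = -4 + 2 = -2, A[1][1] + B[1][1] = 8 + 6 = 14, A[1][2] + B[2][1] = 3 + 9 = 12) = -2 (attained at k = 0)
  C[1][2] = min over k of (A[1][0] + B[0][2] = -4 + -3 = -7, A[1][1] + B[1][2] = 8 + 5 = 13, A[1][2] + B[2][2] = 3 + 8 = 11) = -7 (attained at k = 0)
  C[2][0] = min over k of (A[2][0] + B[0][0] = -1 + 9 = 8, A[2][1] + B[1][0] = -4 + 2 = -2, A[2][2] + B[2][0] = -1 + -3 = -4) = -4 (attained at k = 2)
  C[2][1] = min over k of (A[2][0] + B[0][1] = -1 + 2 = 1, A[2][1] + B[1][1] = -4 + 6 = 2, A[2][2] + B[2][1] = -1 + 9 = 8) = 1 (attained at k = 0)
  C[2][2] = min over k of (A[2][0] + B[0][2] = -1 + -3 = -4, A[2][1] + B[1][2] = -4 + 5 = 1, A[2][2] + B[2][2] = -1 + 8 = 7) = -4 (attained at k = 0)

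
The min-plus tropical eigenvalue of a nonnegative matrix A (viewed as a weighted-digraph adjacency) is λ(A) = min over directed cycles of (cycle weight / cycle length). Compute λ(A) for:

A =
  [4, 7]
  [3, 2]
λ(A) = 2

Enumerate directed cycles and compute their means (weight / length). Sample:
  cycle 0 → 0: weight = 4, length = 1, mean = 4/1 ≈ 4.000
  cycle 1 → 1: weight = 2, length = 1, mean = 2/1 ≈ 2.000
  cycle 0 → 1 → 0: weight = 10, length = 2, mean = 10/2 ≈ 5.000
  cycle 1 → 0 → 1: weight = 10, length = 2, mean = 10/2 ≈ 5.000
Minimum mean = 2.000, attained e.g. along the cycle 1 → 1 with weight 2 and length 1. So λ(A) = 2/1 = 2.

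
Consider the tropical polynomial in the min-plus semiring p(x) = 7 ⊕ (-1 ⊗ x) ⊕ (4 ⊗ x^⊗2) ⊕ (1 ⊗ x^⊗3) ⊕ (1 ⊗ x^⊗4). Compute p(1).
p(1) = 0

A tropical monomial a ⊗ x^⊗i evaluates to a + i · x. Evaluating each term at x = 1:
  Term 0 contributes 7 + 0 · 1 = 7
  Term 1 contributes -1 + 1 · 1 = 0
  Term 2 contributes 4 + 2 · 1 = 6
  Term 3 contributes 1 + 3 · 1 = 4
  Term 4 contributes 1 + 4 · 1 = 5
p(1) = ⊕ of these = min[7, 0, 6, 4, 5] = 0.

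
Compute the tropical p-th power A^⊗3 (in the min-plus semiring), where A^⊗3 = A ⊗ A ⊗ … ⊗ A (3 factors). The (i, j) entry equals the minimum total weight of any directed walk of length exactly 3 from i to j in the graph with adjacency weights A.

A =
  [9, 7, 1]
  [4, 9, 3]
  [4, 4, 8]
A^⊗3 =
  [9, 12, 6]
  [9, 9, 8]
  [9, 9, 9]

Each entry (A^⊗3)_ij equals the minimum over all length-3 walks i = v_0 → v_1 → … → v_3 = j of Σ_t A[v_t][v_{t+1}]. For example, for (i, j) = (0, 2) we minimise over 9 possible intermediate vertex sequences; the minimum is 6, attained along the walk 0 → 2 → 0 → 2.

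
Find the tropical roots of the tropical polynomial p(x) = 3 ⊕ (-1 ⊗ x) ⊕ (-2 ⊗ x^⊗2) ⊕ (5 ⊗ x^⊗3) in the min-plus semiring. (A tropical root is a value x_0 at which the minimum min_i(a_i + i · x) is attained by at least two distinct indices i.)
Roots: {-7, 1, 4}

Each tropical root is a break point of the lower envelope of the lines y = a_i + i · x (there are 4 lines, with slopes 0, 1, ..., 3). Only the lines that attain the minimum somewhere contribute to roots; other lines are dominated. Here the surviving (envelope) indices are i = 3, i = 2, i = 1, i = 0.
Intersections between consecutive envelope lines give the roots: for adjacent envelope indices i < j the intersection is x = (a_i − a_j) / (j − i). Reading off the sorted break points: {-7, 1, 4}.
Verification: at each break x_0, at least two indices attain the minimum of min_i(a_i + i · x_0).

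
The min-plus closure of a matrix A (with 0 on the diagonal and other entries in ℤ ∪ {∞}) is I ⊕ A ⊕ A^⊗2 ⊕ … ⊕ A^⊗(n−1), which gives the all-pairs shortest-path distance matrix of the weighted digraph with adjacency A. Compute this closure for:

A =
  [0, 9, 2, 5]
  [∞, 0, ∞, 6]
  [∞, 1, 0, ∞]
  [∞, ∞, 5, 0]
Closure =
  [0, 3, 2, 5]
  [∞, 0, 11, 6]
  [∞, 1, 0, 7]
  [∞, 6, 5, 0]

This is the Floyd-Warshall all-pairs shortest-path computation. For each intermediate vertex k = 0, 1, …, 3, update dist[i][j] ← min(dist[i][j], dist[i][k] + dist[k][j]). The final matrix gives, for each (i, j), the minimum total weight of any directed path from i to j (possibly empty when i = j).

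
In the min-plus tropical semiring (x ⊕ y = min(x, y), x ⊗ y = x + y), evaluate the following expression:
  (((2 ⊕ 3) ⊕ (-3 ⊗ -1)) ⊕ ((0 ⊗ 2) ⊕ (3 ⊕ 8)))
(((2 ⊕ 3) ⊕ (-3 ⊗ -1)) ⊕ ((0 ⊗ 2) ⊕ (3 ⊕ 8))) = -4

Expand innermost to outermost. Recall ⊕ takes the minimum of its arguments and ⊗ takes their sum. Working out the expression (((2 ⊕ 3) ⊕ (-3 ⊗ -1)) ⊕ ((0 ⊗ 2) ⊕ (3 ⊕ 8))) gives -4.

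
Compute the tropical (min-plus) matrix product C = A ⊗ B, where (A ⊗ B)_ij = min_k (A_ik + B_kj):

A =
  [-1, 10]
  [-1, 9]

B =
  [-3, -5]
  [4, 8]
A ⊗ B =
  [-4, -6]
  [-4, -6]

Apply the min-plus product entry-by-entry:
  C[0][0] = min over k of (A[0][0] + B[0][0] = -1 + -3 = -4, A[0][1] + B[1][0] = 10 + 4 = 14) = -4 (attained at k = 0)
  C[0][1] = min over k of (A[0][0] + B[0][1] = -1 + -5 = -6, A[0][1] + B[1][1] = 10 + 8 = 18) = -6 (attained at k = 0)
  C[1][0] = min over k of (A[1][0] + B[0][0] = -1 + -3 = -4, A[1][1] + B[1][0] = 9 + 4 = 13) = -4 (attained at k = 0)
  C[1][1] = min over k of (A[1][0] + B[0][1] = -1 + -5 = -6, A[1][1] + B[1][1] = 9 + 8 = 17) = -6 (attained at k = 0)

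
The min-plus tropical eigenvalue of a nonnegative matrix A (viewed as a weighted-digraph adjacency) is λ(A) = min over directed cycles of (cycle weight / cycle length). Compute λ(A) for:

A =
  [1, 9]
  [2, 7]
λ(A) = 1

Enumerate directed cycles and compute their means (weight / length). Sample:
  cycle 0 → 0: weight = 1, length = 1, mean = 1/1 ≈ 1.000
  cycle 1 → 1: weight = 7, length = 1, mean = 7/1 ≈ 7.000
  cycle 0 → 1 → 0: weight = 11, length = 2, mean = 11/2 ≈ 5.500
  cycle 1 → 0 → 1: weight = 11, length = 2, mean = 11/2 ≈ 5.500
Minimum mean = 1.000, attained e.g. along the cycle 0 → 0 with weight 1 and length 1. So λ(A) = 1/1 = 1.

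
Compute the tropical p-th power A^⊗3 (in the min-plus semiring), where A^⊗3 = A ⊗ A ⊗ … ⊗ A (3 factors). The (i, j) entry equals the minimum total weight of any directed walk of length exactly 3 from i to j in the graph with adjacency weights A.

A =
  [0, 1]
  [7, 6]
A^⊗3 =
  [0, 1]
  [7, 8]

Each entry (A^⊗3)_ij equals the minimum over all length-3 walks i = v_0 → v_1 → … → v_3 = j of Σ_t A[v_t][v_{t+1}]. For example, for (i, j) = (0, 1) we minimise over 4 possible intermediate vertex sequences; the minimum is 1, attained along the walk 0 → 0 → 0 → 1.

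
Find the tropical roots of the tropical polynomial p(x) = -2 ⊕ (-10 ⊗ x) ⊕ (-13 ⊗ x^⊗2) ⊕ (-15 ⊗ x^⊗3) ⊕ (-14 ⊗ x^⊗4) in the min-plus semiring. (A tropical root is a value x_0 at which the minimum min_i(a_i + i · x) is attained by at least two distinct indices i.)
Roots: {-1, 2, 3, 8}

Each tropical root is a break point of the lower envelope of the lines y = a_i + i · x (there are 5 lines, with slopes 0, 1, ..., 4). Only the lines that attain the minimum somewhere contribute to roots; other lines are dominated. Here the surviving (envelope) indices are i = 4, i = 3, i = 2, i = 1, i = 0.
Intersections between consecutive envelope lines give the roots: for adjacent envelope indices i < j the intersection is x = (a_i − a_j) / (j − i). Reading off the sorted break points: {-1, 2, 3, 8}.
Verification: at each break x_0, at least two indices attain the minimum of min_i(a_i + i · x_0).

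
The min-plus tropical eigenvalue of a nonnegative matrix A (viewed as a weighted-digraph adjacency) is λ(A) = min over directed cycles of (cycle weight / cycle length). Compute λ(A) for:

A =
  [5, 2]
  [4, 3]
λ(A) = 3

Enumerate directed cycles and compute their means (weight / length). Sample:
  cycle 0 → 0: weight = 5, length = 1, mean = 5/1 ≈ 5.000
  cycle 1 → 1: weight = 3, length = 1, mean = 3/1 ≈ 3.000
  cycle 0 → 1 → 0: weight = 6, length = 2, mean = 6/2 ≈ 3.000
  cycle 1 → 0 → 1: weight = 6, length = 2, mean = 6/2 ≈ 3.000
Minimum mean = 3.000, attained e.g. along the cycle 1 → 1 with weight 3 and length 1. So λ(A) = 3/1 = 3.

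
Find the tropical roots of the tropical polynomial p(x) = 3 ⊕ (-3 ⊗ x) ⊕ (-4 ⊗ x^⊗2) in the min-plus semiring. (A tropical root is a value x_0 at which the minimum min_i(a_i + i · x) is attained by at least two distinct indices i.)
Roots: {1, 6}

Each tropical root is a break point of the lower envelope of the lines y = a_i + i · x (there are 3 lines, with slopes 0, 1, ..., 2). Only the lines that attain the minimum somewhere contribute to roots; other lines are dominated. Here the surviving (envelope) indices are i = 2, i = 1, i = 0.
Intersections between consecutive envelope lines give the roots: for adjacent envelope indices i < j the intersection is x = (a_i − a_j) / (j − i). Reading off the sorted break points: {1, 6}.
Verification: at each break x_0, at least two indices attain the minimum of min_i(a_i + i · x_0).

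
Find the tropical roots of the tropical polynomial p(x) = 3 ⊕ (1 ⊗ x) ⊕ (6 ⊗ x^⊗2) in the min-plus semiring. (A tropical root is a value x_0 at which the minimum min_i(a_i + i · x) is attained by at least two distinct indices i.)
Roots: {-5, 2}

Each tropical root is a break point of the lower envelope of the lines y = a_i + i · x (there are 3 lines, with slopes 0, 1, ..., 2). Only the lines that attain the minimum somewhere contribute to roots; other lines are dominated. Here the surviving (envelope) indices are i = 2, i = 1, i = 0.
Intersections between consecutive envelope lines give the roots: for adjacent envelope indices i < j the intersection is x = (a_i − a_j) / (j − i). Reading off the sorted break points: {-5, 2}.
Verification: at each break x_0, at least two indices attain the minimum of min_i(a_i + i · x_0).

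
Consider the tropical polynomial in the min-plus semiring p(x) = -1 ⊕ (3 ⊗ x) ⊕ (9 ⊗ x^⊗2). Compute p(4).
p(4) = -1

A tropical monomial a ⊗ x^⊗i evaluates to a + i · x. Evaluating each term at x = 4:
  Term 0 contributes -1 + 0 · 4 = -1
  Term 1 contributes 3 + 1 · 4 = 7
  Term 2 contributes 9 + 2 · 4 = 17
p(4) = ⊕ of these = min[-1, 7, 17] = -1.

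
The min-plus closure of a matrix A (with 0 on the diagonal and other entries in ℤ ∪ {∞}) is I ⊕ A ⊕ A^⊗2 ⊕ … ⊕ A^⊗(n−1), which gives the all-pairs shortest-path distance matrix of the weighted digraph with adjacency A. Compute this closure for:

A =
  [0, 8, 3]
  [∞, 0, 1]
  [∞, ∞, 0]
Closure =
  [0, 8, 3]
  [∞, 0, 1]
  [∞, ∞, 0]

This is the Floyd-Warshall all-pairs shortest-path computation. For each intermediate vertex k = 0, 1, …, 2, update dist[i][j] ← min(dist[i][j], dist[i][k] + dist[k][j]). The final matrix gives, for each (i, j), the minimum total weight of any directed path from i to j (possibly empty when i = j).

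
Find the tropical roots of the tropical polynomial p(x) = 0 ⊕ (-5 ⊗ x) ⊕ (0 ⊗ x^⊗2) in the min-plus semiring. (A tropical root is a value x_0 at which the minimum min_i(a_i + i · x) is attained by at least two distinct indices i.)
Roots: {-5, 5}

Each tropical root is a break point of the lower envelope of the lines y = a_i + i · x (there are 3 lines, with slopes 0, 1, ..., 2). Only the lines that attain the minimum somewhere contribute to roots; other lines are dominated. Here the surviving (envelope) indices are i = 2, i = 1, i = 0.
Intersections between consecutive envelope lines give the roots: for adjacent envelope indices i < j the intersection is x = (a_i − a_j) / (j − i). Reading off the sorted break points: {-5, 5}.
Verification: at each break x_0, at least two indices attain the minimum of min_i(a_i + i · x_0).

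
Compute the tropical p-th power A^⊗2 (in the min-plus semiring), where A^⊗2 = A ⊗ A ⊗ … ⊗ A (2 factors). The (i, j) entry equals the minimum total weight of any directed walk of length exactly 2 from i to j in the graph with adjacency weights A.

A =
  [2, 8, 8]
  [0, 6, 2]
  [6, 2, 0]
A^⊗2 =
  [4, 10, 8]
  [2, 4, 2]
  [2, 2, 0]

Each entry (A^⊗2)_ij equals the minimum over all length-2 walks i = v_0 → v_1 → … → v_2 = j of Σ_t A[v_t][v_{t+1}]. For example, for (i, j) = (0, 2) we minimise over 3 possible intermediate vertex sequences; the minimum is 8, attained along the walk 0 → 2 → 2.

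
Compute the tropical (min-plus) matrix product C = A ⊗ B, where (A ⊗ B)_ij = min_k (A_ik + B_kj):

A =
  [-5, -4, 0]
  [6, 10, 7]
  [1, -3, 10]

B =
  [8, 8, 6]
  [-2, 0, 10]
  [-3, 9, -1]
A ⊗ B =
  [-6, -4, -1]
  [4, 10, 6]
  [-5, -3, 7]

Apply the min-plus product entry-by-entry:
  C[0][0] = min over k of (A[0][0] + B[0][0] = -5 + 8 = 3, A[0][1] + B[1][0] = -4 + -2 = -6, A[0][2] + B[2][0] = 0 + -3 = -3) = -6 (attained at k = 1)
  C[0][1] = min over k of (A[0][0] + B[0][1] = -5 + 8 = 3, A[0][1] + B[1][1] = -4 + 0 = -4, A[0][2] + B[2][1] = 0 + 9 = 9) = -4 (attained at k = 1)
  C[0][2] = min over k of (A[0][0] + B[0][2] = -5 + 6 = 1, A[0][1] + B[1][2] = -4 + 10 = 6, A[0][2] + B[2][2] = 0 + -1 = -1) = -1 (attained at k = 2)
  C[1][0] = min over k of (A[1][0] + B[0][0] = 6 + 8 = 14, A[1][1] + B[1][0] = 10 + -2 = 8, A[1][2] + B[2][0] = 7 + -3 = 4) = 4 (attained at k = 2)
  C[1][1] = min over k of (A[1][0] + B[0][1] = 6 + 8 = 14, A[1][1] + B[1][1] = 10 + 0 = 10, A[1][2] + B[2][1] = 7 + 9 = 16) = 10 (attained at k = 1)
  C[1][2] = min over k of (A[1][0] + B[0][2] = 6 + 6 = 12, A[1][1] + B[1][2] = 10 + 10 = 20, A[1][2] + B[2][2] = 7 + -1 = 6) = 6 (attained at k = 2)
  C[2][0] = min over k of (A[2][0] + B[0][0] = 1 + 8 = 9, A[2][1] + B[1][0] = -3 + -2 = -5, A[2][2] + B[2][0] = 10 + -3 = 7) = -5 (attained at k = 1)
  C[2][1] = min over k of (A[2][0] + B[0][1] = 1 + 8 = 9, A[2][1] + B[1][1] = -3 + 0 = -3, A[2][2] + B[2][1] = 10 + 9 = 19) = -3 (attained at k = 1)
  C[2][2] = min over k of (A[2][0] + B[0][2] = 1 + 6 = 7, A[2][1] + B[1][2] = -3 + 10 = 7, A[2][2] + B[2][2] = 10 + -1 = 9) = 7 (attained at k = 0)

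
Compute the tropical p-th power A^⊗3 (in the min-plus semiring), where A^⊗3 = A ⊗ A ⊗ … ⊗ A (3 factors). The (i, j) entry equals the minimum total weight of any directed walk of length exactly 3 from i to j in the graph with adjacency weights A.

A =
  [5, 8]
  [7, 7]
A^⊗3 =
  [15, 18]
  [17, 20]

Each entry (A^⊗3)_ij equals the minimum over all length-3 walks i = v_0 → v_1 → … → v_3 = j of Σ_t A[v_t][v_{t+1}]. For example, for (i, j) = (0, 1) we minimise over 4 possible intermediate vertex sequences; the minimum is 18, attained along the walk 0 → 0 → 0 → 1.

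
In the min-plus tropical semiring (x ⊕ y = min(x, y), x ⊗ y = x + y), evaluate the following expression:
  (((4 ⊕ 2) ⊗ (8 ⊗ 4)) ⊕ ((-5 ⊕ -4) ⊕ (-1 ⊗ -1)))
(((4 ⊕ 2) ⊗ (8 ⊗ 4)) ⊕ ((-5 ⊕ -4) ⊕ (-1 ⊗ -1))) = -5

Expand innermost to outermost. Recall ⊕ takes the minimum of its arguments and ⊗ takes their sum. Working out the expression (((4 ⊕ 2) ⊗ (8 ⊗ 4)) ⊕ ((-5 ⊕ -4) ⊕ (-1 ⊗ -1))) gives -5.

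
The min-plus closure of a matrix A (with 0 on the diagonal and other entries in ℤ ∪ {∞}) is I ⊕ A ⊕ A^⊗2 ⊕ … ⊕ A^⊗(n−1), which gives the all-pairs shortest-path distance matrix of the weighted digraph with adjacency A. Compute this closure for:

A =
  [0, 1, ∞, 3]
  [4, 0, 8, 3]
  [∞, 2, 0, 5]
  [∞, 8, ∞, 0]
Closure =
  [0, 1, 9, 3]
  [4, 0, 8, 3]
  [6, 2, 0, 5]
  [12, 8, 16, 0]

This is the Floyd-Warshall all-pairs shortest-path computation. For each intermediate vertex k = 0, 1, …, 3, update dist[i][j] ← min(dist[i][j], dist[i][k] + dist[k][j]). The final matrix gives, for each (i, j), the minimum total weight of any directed path from i to j (possibly empty when i = j).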